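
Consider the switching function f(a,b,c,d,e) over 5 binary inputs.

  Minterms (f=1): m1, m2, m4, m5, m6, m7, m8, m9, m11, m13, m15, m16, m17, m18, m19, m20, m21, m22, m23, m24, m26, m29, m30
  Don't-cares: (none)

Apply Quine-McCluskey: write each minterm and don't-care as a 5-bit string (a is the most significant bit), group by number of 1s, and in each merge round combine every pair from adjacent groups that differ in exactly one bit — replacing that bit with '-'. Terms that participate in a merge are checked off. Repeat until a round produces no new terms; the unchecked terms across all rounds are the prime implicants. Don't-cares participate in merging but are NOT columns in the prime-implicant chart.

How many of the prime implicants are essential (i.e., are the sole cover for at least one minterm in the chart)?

Round 0: 00001✓ 00010✓ 00100✓ 00101✓ 00110✓ 00111✓ 01000✓ 01001✓ 01011✓ 01101✓ 01111✓ 10000✓ 10001✓ 10010✓ 10011✓ 10100✓ 10101✓ 10110✓ 10111✓ 11000✓ 11010✓ 11101✓ 11110✓
Round 1: -0001✓ -0010✓ -0100✓ -0101✓ -0110✓ -0111✓ -1000 -1101✓ 0-001✓ 0-101✓ 0-111✓ 00-01✓ 00-10✓ 001-0✓ 001-1✓ 0010-✓ 0011-✓ 01-01✓ 01-11✓ 010-1✓ 0100- 011-1✓ 1-000✓ 1-010✓ 1-101✓ 1-110✓ 10-00✓ 10-01✓ 10-10✓ 10-11✓ 100-0✓ 100-1✓ 1000-✓ 1001-✓ 101-0✓ 101-1✓ 1010-✓ 1011-✓ 11-10✓ 110-0✓
Round 2: --101 -0-01 -0-10 -01-0✓ -01-1✓ -010-✓ -011-✓ 0--01 0-1-1 001--✓ 01--1 1--10 1-0-0 10--0✓ 10--1✓ 10-0-✓ 10-1-✓ 100--✓ 101--✓
Round 3: -01-- 10---
PIs = {--101, -0-01, -0-10, -01--, -1000, 0--01, 0-1-1, 01--1, 0100-, 1--10, 1-0-0, 10---}
Coverage chart:
  m1: -0-01,0--01
  m2: -0-10 ←essential
  m4: -01-- ←essential
  m5: --101,-0-01,-01--,0--01,0-1-1
  m6: -0-10,-01--
  m7: -01--,0-1-1
  m8: -1000,0100-
  m9: 0--01,01--1,0100-
  m11: 01--1 ←essential
  m13: --101,0--01,0-1-1,01--1
  m15: 0-1-1,01--1
  m16: 1-0-0,10---
  m17: -0-01,10---
  m18: -0-10,1--10,1-0-0,10---
  m19: 10--- ←essential
  m20: -01--,10---
  m21: --101,-0-01,-01--,10---
  m22: -0-10,-01--,1--10,10---
  m23: -01--,10---
  m24: -1000,1-0-0
  m26: 1--10,1-0-0
  m29: --101 ←essential
  m30: 1--10 ←essential
Essential: --101, -0-10, -01--, 01--1, 1--10, 10---

6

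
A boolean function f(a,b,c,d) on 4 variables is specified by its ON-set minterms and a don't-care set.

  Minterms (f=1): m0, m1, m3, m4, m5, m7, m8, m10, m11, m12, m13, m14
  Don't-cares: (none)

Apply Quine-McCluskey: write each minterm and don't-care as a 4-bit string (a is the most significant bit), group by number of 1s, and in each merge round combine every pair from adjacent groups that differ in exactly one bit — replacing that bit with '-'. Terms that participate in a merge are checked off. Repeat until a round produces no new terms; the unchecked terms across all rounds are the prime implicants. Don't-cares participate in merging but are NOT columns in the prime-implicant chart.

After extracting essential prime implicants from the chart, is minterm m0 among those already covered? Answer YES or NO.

NO

size-2^0 implicants → 0000(✓)  0001(✓)  0011(✓)  0100(✓)  0101(✓)  0111(✓)  1000(✓)  1010(✓)  1011(✓)  1100(✓)  1101(✓)  1110(✓)
size-2^1 implicants → -000(✓)  -011  -100(✓)  -101(✓)  0-00(✓)  0-01(✓)  0-11(✓)  00-1(✓)  000-(✓)  01-1(✓)  010-(✓)  1-00(✓)  1-10(✓)  10-0(✓)  101-  11-0(✓)  110-(✓)
size-2^2 implicants → --00  -10-  0--1  0-0-  1--0
Unchecked terms (primes): --00, -011, -10-, 0--1, 0-0-, 1--0, 101-
Minterm coverage:
  m0 ⊆ --00,0-0-
  m1 ⊆ 0--1,0-0-
  m3 ⊆ -011,0--1
  m4 ⊆ --00,-10-,0-0-
  m5 ⊆ -10-,0--1,0-0-
  m7 ⊆ 0--1 [E]
  m8 ⊆ --00,1--0
  m10 ⊆ 1--0,101-
  m11 ⊆ -011,101-
  m12 ⊆ --00,-10-,1--0
  m13 ⊆ -10- [E]
  m14 ⊆ 1--0 [E]
E = {-10-, 0--1, 1--0}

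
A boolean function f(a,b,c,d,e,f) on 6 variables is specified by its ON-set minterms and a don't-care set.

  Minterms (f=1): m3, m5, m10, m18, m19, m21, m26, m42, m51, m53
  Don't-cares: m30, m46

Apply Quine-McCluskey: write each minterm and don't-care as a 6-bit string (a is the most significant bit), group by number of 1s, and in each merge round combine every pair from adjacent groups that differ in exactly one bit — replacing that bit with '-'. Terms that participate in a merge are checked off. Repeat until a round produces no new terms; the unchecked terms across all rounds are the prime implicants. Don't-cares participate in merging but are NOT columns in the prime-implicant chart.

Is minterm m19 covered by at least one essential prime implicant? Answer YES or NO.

YES

size-2^0 implicants → 000011(✓)  000101(✓)  001010(✓)  010010(✓)  010011(✓)  010101(✓)  011010(✓)  011110(✓)  101010(✓)  101110(✓)  110011(✓)  110101(✓)
size-2^1 implicants → -01010  -10011  -10101  0-0011  0-0101  0-1010  01-010  01001-  011-10  101-10
Unchecked terms (primes): -01010, -10011, -10101, 0-0011, 0-0101, 0-1010, 01-010, 01001-, 011-10, 101-10
Minterm coverage:
  m3 ⊆ 0-0011 [E]
  m5 ⊆ 0-0101 [E]
  m10 ⊆ -01010,0-1010
  m18 ⊆ 01-010,01001-
  m19 ⊆ -10011,0-0011,01001-
  m21 ⊆ -10101,0-0101
  m26 ⊆ 0-1010,01-010,011-10
  m42 ⊆ -01010,101-10
  m51 ⊆ -10011 [E]
  m53 ⊆ -10101 [E]
E = {-10011, -10101, 0-0011, 0-0101}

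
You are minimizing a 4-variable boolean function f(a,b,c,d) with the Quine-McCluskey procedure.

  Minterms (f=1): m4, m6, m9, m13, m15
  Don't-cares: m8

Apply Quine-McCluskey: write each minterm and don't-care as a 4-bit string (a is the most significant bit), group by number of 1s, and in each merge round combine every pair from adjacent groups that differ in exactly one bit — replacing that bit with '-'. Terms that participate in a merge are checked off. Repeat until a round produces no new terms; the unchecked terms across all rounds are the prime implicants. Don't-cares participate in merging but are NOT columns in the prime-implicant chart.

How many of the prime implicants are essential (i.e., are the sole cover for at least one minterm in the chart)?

2

size-2^0 implicants → 0100(✓)  0110(✓)  1000(✓)  1001(✓)  1101(✓)  1111(✓)
size-2^1 implicants → 01-0  1-01  100-  11-1
Unchecked terms (primes): 01-0, 1-01, 100-, 11-1
Minterm coverage:
  m4 ⊆ 01-0 [E]
  m6 ⊆ 01-0 [E]
  m9 ⊆ 1-01,100-
  m13 ⊆ 1-01,11-1
  m15 ⊆ 11-1 [E]
E = {01-0, 11-1}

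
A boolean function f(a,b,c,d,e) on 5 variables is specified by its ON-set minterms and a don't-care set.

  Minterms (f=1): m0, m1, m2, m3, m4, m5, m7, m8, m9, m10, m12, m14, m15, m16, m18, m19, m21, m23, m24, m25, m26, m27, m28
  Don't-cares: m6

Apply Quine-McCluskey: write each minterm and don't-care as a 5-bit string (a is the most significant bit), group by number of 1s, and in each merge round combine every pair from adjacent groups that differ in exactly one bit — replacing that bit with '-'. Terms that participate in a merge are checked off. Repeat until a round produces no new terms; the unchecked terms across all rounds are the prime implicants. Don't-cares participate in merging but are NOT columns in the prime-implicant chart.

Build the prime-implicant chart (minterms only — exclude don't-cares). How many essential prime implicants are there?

4

[col 0] 00000*, 00001*, 00010*, 00011*, 00100*, 00101*, 00110*, 00111*, 01000*, 01001*, 01010*, 01100*, 01110*, 01111*, 10000*, 10010*, 10011*, 10101*, 10111*, 11000*, 11001*, 11010*, 11011*, 11100*
[col 1] -0000*, -0010*, -0011*, -0101*, -0111*, -1000*, -1001*, -1010*, -1100*, 0-000*, 0-001*, 0-010*, 0-100*, 0-110*, 0-111*, 00-00*, 00-01*, 00-10*, 00-11*, 000-0*, 000-1*, 0000-*, 0001-*, 001-0*, 001-1*, 0010-*, 0011-*, 01-00*, 01-10*, 010-0*, 0100-*, 011-0*, 0111-*, 1-000*, 1-010*, 1-011*, 10-11*, 100-0*, 1001-*, 101-1*, 11-00*, 110-0*, 110-1*, 1100-*, 1101-*
[col 2] --000*, --010*, -0-11, -00-0*, -001-, -01-1, -1-00, -10-0*, -100-, 0--00*, 0--10*, 0-0-0*, 0-00-, 0-1-0*, 0-11-, 00--0*, 00--1*, 00-0-*, 00-1-*, 000--*, 001--*, 01--0*, 1-0-0*, 1-01-, 110--
[col 3] --0-0, 0---0, 00---
Prime implicants: --0-0, -0-11, -001-, -01-1, -1-00, -100-, 0---0, 0-00-, 0-11-, 00---, 1-01-, 110--
PI chart (minterm → PIs covering it):
  0 | --0-0,0---0,0-00-,00---
  1 | 0-00-,00---
  2 | --0-0,-001-,0---0,00---
  3 | -0-11,-001-,00---
  4 | 0---0,00---
  5 | -01-1,00---
  7 | -0-11,-01-1,0-11-,00---
  8 | --0-0,-1-00,-100-,0---0,0-00-
  9 | -100-,0-00-
  10 | --0-0,0---0
  12 | -1-00,0---0
  14 | 0---0,0-11-
  15 | 0-11-  (sole → essential)
  16 | --0-0  (sole → essential)
  18 | --0-0,-001-,1-01-
  19 | -0-11,-001-,1-01-
  21 | -01-1  (sole → essential)
  23 | -0-11,-01-1
  24 | --0-0,-1-00,-100-,110--
  25 | -100-,110--
  26 | --0-0,1-01-,110--
  27 | 1-01-,110--
  28 | -1-00  (sole → essential)
Essential prime implicants: --0-0, -01-1, -1-00, 0-11-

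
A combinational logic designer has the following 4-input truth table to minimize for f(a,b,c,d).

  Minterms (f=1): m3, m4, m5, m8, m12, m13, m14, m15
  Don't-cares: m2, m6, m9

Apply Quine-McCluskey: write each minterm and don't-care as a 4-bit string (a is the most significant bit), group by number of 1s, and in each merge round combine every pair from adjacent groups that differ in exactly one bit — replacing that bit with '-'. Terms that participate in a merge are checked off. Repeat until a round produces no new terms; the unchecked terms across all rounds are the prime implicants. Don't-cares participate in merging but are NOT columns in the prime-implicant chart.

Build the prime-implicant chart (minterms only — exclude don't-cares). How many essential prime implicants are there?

4

size-2^0 implicants → 0010(✓)  0011(✓)  0100(✓)  0101(✓)  0110(✓)  1000(✓)  1001(✓)  1100(✓)  1101(✓)  1110(✓)  1111(✓)
size-2^1 implicants → -100(✓)  -101(✓)  -110(✓)  0-10  001-  01-0(✓)  010-(✓)  1-00(✓)  1-01(✓)  100-(✓)  11-0(✓)  11-1(✓)  110-(✓)  111-(✓)
size-2^2 implicants → -1-0  -10-  1-0-  11--
Unchecked terms (primes): -1-0, -10-, 0-10, 001-, 1-0-, 11--
Minterm coverage:
  m3 ⊆ 001- [E]
  m4 ⊆ -1-0,-10-
  m5 ⊆ -10- [E]
  m8 ⊆ 1-0- [E]
  m12 ⊆ -1-0,-10-,1-0-,11--
  m13 ⊆ -10-,1-0-,11--
  m14 ⊆ -1-0,11--
  m15 ⊆ 11-- [E]
E = {-10-, 001-, 1-0-, 11--}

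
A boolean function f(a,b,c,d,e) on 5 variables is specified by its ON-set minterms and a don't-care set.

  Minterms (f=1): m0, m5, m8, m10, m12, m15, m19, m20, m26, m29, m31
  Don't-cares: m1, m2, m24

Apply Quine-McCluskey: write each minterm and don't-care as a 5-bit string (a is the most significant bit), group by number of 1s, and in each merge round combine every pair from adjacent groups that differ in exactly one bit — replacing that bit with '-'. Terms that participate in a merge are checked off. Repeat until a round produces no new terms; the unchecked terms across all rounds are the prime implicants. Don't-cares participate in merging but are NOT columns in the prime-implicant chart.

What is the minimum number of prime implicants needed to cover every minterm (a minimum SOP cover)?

Round 0: 00000✓ 00001✓ 00010✓ 00101✓ 01000✓ 01010✓ 01100✓ 01111✓ 10011 10100 11000✓ 11010✓ 11101✓ 11111✓
Round 1: -1000✓ -1010✓ -1111 0-000✓ 0-010✓ 00-01 000-0✓ 0000- 01-00 010-0✓ 110-0✓ 111-1
Round 2: -10-0 0-0-0
PIs = {-10-0, -1111, 0-0-0, 00-01, 0000-, 01-00, 10011, 10100, 111-1}
Coverage chart:
  m0: 0-0-0,0000-
  m5: 00-01 ←essential
  m8: -10-0,0-0-0,01-00
  m10: -10-0,0-0-0
  m12: 01-00 ←essential
  m15: -1111 ←essential
  m19: 10011 ←essential
  m20: 10100 ←essential
  m26: -10-0 ←essential
  m29: 111-1 ←essential
  m31: -1111,111-1
Essential: -10-0, -1111, 00-01, 01-00, 10011, 10100, 111-1
Petrick residual → 0-0-0
Min cover (8 terms): bc'e' + bcde + a'c'e' + a'b'd'e + a'bd'e' + ab'c'de + ab'cd'e' + abce

8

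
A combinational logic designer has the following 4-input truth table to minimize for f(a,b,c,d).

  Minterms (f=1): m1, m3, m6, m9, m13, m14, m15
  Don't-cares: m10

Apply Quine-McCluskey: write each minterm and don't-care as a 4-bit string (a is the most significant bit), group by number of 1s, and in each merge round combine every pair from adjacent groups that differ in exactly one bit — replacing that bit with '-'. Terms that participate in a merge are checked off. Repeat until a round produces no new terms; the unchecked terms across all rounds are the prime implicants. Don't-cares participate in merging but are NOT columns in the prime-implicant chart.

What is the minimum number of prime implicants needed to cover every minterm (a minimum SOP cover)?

4

[col 0] 0001*, 0011*, 0110*, 1001*, 1010*, 1101*, 1110*, 1111*
[col 1] -001, -110, 00-1, 1-01, 1-10, 11-1, 111-
Prime implicants: -001, -110, 00-1, 1-01, 1-10, 11-1, 111-
PI chart (minterm → PIs covering it):
  1 | -001,00-1
  3 | 00-1  (sole → essential)
  6 | -110  (sole → essential)
  9 | -001,1-01
  13 | 1-01,11-1
  14 | -110,1-10,111-
  15 | 11-1,111-
Essential prime implicants: -110, 00-1
Petrick residual → -001, 11-1
Minimum SOP uses 4 PIs: b'c'd + bcd' + a'b'd + abd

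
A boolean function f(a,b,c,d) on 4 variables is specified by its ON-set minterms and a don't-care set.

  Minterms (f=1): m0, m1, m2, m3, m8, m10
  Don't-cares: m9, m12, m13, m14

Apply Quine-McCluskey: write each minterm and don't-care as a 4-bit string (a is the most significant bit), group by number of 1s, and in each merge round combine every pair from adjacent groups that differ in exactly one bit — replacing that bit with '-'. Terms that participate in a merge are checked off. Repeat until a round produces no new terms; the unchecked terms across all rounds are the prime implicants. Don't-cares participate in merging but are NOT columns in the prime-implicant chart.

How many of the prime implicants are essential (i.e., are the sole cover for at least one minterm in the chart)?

1

size-2^0 implicants → 0000(✓)  0001(✓)  0010(✓)  0011(✓)  1000(✓)  1001(✓)  1010(✓)  1100(✓)  1101(✓)  1110(✓)
size-2^1 implicants → -000(✓)  -001(✓)  -010(✓)  00-0(✓)  00-1(✓)  000-(✓)  001-(✓)  1-00(✓)  1-01(✓)  1-10(✓)  10-0(✓)  100-(✓)  11-0(✓)  110-(✓)
size-2^2 implicants → -0-0  -00-  00--  1--0  1-0-
Unchecked terms (primes): -0-0, -00-, 00--, 1--0, 1-0-
Minterm coverage:
  m0 ⊆ -0-0,-00-,00--
  m1 ⊆ -00-,00--
  m2 ⊆ -0-0,00--
  m3 ⊆ 00-- [E]
  m8 ⊆ -0-0,-00-,1--0,1-0-
  m10 ⊆ -0-0,1--0
E = {00--}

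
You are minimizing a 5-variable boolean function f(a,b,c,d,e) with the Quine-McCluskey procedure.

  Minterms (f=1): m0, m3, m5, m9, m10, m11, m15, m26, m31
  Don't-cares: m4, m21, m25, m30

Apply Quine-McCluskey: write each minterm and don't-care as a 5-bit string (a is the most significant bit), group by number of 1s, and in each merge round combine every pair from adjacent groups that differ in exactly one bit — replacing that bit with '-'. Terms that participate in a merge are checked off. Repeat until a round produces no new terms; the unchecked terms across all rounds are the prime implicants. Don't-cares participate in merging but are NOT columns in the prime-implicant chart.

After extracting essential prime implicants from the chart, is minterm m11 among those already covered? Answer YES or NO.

[col 0] 00000*, 00011*, 00100*, 00101*, 01001*, 01010*, 01011*, 01111*, 10101*, 11001*, 11010*, 11110*, 11111*
[col 1] -0101, -1001, -1010, -1111, 0-011, 00-00, 0010-, 01-11, 010-1, 0101-, 11-10, 1111-
Prime implicants: -0101, -1001, -1010, -1111, 0-011, 00-00, 0010-, 01-11, 010-1, 0101-, 11-10, 1111-
PI chart (minterm → PIs covering it):
  0 | 00-00  (sole → essential)
  3 | 0-011  (sole → essential)
  5 | -0101,0010-
  9 | -1001,010-1
  10 | -1010,0101-
  11 | 0-011,01-11,010-1,0101-
  15 | -1111,01-11
  26 | -1010,11-10
  31 | -1111,1111-
Essential prime implicants: 0-011, 00-00

YES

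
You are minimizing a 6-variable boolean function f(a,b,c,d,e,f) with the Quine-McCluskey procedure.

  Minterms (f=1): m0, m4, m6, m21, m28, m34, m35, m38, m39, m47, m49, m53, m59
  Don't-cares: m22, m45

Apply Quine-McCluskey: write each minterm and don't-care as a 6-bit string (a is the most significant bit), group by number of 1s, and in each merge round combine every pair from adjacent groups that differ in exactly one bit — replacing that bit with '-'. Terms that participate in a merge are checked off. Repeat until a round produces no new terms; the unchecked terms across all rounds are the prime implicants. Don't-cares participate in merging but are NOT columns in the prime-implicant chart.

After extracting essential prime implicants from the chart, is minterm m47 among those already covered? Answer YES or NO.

Round 0: 000000✓ 000100✓ 000110✓ 010101✓ 010110✓ 011100 100010✓ 100011✓ 100110✓ 100111✓ 101101✓ 101111✓ 110001✓ 110101✓ 111011
Round 1: -00110 -10101 0-0110 000-00 0001-0 10-111 100-10✓ 100-11✓ 10001-✓ 10011-✓ 1011-1 110-01
Round 2: 100-1-
PIs = {-00110, -10101, 0-0110, 000-00, 0001-0, 011100, 10-111, 100-1-, 1011-1, 110-01, 111011}
Coverage chart:
  m0: 000-00 ←essential
  m4: 000-00,0001-0
  m6: -00110,0-0110,0001-0
  m21: -10101 ←essential
  m28: 011100 ←essential
  m34: 100-1- ←essential
  m35: 100-1- ←essential
  m38: -00110,100-1-
  m39: 10-111,100-1-
  m47: 10-111,1011-1
  m49: 110-01 ←essential
  m53: -10101,110-01
  m59: 111011 ←essential
Essential: -10101, 000-00, 011100, 100-1-, 110-01, 111011

NO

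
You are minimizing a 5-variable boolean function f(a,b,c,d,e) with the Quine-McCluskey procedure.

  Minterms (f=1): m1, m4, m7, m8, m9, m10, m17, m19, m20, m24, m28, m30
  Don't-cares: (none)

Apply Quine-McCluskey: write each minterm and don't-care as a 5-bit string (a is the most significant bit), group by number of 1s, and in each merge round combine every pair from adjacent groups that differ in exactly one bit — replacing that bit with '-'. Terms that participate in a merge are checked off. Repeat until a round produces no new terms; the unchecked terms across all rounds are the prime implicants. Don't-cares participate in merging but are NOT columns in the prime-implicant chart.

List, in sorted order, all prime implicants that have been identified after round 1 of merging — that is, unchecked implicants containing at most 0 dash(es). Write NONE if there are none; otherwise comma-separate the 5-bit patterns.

Round 0: 00001✓ 00100✓ 00111 01000✓ 01001✓ 01010✓ 10001✓ 10011✓ 10100✓ 11000✓ 11100✓ 11110✓
Round 1: -0001 -0100 -1000 0-001 010-0 0100- 1-100 100-1 11-00 111-0
PIs = {-0001, -0100, -1000, 0-001, 00111, 010-0, 0100-, 1-100, 100-1, 11-00, 111-0}

00111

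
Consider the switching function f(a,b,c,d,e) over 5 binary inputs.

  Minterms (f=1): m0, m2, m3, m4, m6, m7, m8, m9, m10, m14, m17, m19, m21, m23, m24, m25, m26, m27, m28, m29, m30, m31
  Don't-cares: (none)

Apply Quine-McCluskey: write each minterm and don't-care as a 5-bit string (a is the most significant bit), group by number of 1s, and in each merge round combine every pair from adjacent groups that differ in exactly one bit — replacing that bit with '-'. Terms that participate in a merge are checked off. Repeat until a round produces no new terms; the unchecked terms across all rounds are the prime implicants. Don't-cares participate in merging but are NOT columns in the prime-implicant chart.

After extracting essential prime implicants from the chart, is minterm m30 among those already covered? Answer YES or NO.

YES

size-2^0 implicants → 00000(✓)  00010(✓)  00011(✓)  00100(✓)  00110(✓)  00111(✓)  01000(✓)  01001(✓)  01010(✓)  01110(✓)  10001(✓)  10011(✓)  10101(✓)  10111(✓)  11000(✓)  11001(✓)  11010(✓)  11011(✓)  11100(✓)  11101(✓)  11110(✓)  11111(✓)
size-2^1 implicants → -0011(✓)  -0111(✓)  -1000(✓)  -1001(✓)  -1010(✓)  -1110(✓)  0-000(✓)  0-010(✓)  0-110(✓)  00-00(✓)  00-10(✓)  00-11(✓)  000-0(✓)  0001-(✓)  001-0(✓)  0011-(✓)  01-10(✓)  010-0(✓)  0100-(✓)  1-001(✓)  1-011(✓)  1-101(✓)  1-111(✓)  10-01(✓)  10-11(✓)  100-1(✓)  101-1(✓)  11-00(✓)  11-01(✓)  11-10(✓)  11-11(✓)  110-0(✓)  110-1(✓)  1100-(✓)  1101-(✓)  111-0(✓)  111-1(✓)  1110-(✓)  1111-(✓)
size-2^2 implicants → -0-11  -1-10  -10-0  -100-  0--10  0-0-0  00--0  00-1-  1--01(✓)  1--11(✓)  1-0-1(✓)  1-1-1(✓)  10--1(✓)  11--0(✓)  11--1(✓)  11-0-(✓)  11-1-(✓)  110--(✓)  111--(✓)
size-2^3 implicants → 1---1  11---
Unchecked terms (primes): -0-11, -1-10, -10-0, -100-, 0--10, 0-0-0, 00--0, 00-1-, 1---1, 11---
Minterm coverage:
  m0 ⊆ 0-0-0,00--0
  m2 ⊆ 0--10,0-0-0,00--0,00-1-
  m3 ⊆ -0-11,00-1-
  m4 ⊆ 00--0 [E]
  m6 ⊆ 0--10,00--0,00-1-
  m7 ⊆ -0-11,00-1-
  m8 ⊆ -10-0,-100-,0-0-0
  m9 ⊆ -100- [E]
  m10 ⊆ -1-10,-10-0,0--10,0-0-0
  m14 ⊆ -1-10,0--10
  m17 ⊆ 1---1 [E]
  m19 ⊆ -0-11,1---1
  m21 ⊆ 1---1 [E]
  m23 ⊆ -0-11,1---1
  m24 ⊆ -10-0,-100-,11---
  m25 ⊆ -100-,1---1,11---
  m26 ⊆ -1-10,-10-0,11---
  m27 ⊆ 1---1,11---
  m28 ⊆ 11--- [E]
  m29 ⊆ 1---1,11---
  m30 ⊆ -1-10,11---
  m31 ⊆ 1---1,11---
E = {-100-, 00--0, 1---1, 11---}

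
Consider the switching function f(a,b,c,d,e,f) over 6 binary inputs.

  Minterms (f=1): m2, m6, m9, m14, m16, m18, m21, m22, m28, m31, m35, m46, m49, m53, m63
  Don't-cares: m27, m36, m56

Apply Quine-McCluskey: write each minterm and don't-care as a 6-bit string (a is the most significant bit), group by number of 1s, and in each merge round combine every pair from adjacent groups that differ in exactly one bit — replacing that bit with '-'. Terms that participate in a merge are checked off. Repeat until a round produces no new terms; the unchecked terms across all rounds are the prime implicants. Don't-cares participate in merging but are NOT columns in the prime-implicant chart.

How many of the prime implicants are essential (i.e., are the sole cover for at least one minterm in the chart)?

[col 0] 000010*, 000110*, 001001, 001110*, 010000*, 010010*, 010101*, 010110*, 011011*, 011100, 011111*, 100011, 100100, 101110*, 110001*, 110101*, 111000, 111111*
[col 1] -01110, -10101, -11111, 0-0010*, 0-0110*, 00-110, 000-10*, 010-10*, 0100-0, 011-11, 110-01
[col 2] 0-0-10
Prime implicants: -01110, -10101, -11111, 0-0-10, 00-110, 001001, 0100-0, 011-11, 011100, 100011, 100100, 110-01, 111000
PI chart (minterm → PIs covering it):
  2 | 0-0-10  (sole → essential)
  6 | 0-0-10,00-110
  9 | 001001  (sole → essential)
  14 | -01110,00-110
  16 | 0100-0  (sole → essential)
  18 | 0-0-10,0100-0
  21 | -10101  (sole → essential)
  22 | 0-0-10  (sole → essential)
  28 | 011100  (sole → essential)
  31 | -11111,011-11
  35 | 100011  (sole → essential)
  46 | -01110  (sole → essential)
  49 | 110-01  (sole → essential)
  53 | -10101,110-01
  63 | -11111  (sole → essential)
Essential prime implicants: -01110, -10101, -11111, 0-0-10, 001001, 0100-0, 011100, 100011, 110-01

9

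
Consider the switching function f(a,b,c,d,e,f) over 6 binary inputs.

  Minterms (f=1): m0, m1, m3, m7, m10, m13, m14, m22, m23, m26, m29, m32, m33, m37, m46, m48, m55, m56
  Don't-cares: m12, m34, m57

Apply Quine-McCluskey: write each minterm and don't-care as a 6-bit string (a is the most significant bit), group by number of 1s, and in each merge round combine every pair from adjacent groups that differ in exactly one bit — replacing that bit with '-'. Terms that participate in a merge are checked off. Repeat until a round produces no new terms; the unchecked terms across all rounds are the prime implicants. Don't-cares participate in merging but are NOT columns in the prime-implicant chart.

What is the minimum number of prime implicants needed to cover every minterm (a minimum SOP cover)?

[col 0] 000000*, 000001*, 000011*, 000111*, 001010*, 001100*, 001101*, 001110*, 010110*, 010111*, 011010*, 011101*, 100000*, 100001*, 100010*, 100101*, 101110*, 110000*, 110111*, 111000*, 111001*
[col 1] -00000*, -00001*, -01110, -10111, 0-0111, 0-1010, 0-1101, 000-11, 0000-1, 00000-*, 001-10, 0011-0, 00110-, 01011-, 1-0000, 100-01, 1000-0, 10000-*, 11-000, 11100-
[col 2] -0000-
Prime implicants: -0000-, -01110, -10111, 0-0111, 0-1010, 0-1101, 000-11, 0000-1, 001-10, 0011-0, 00110-, 01011-, 1-0000, 100-01, 1000-0, 11-000, 11100-
PI chart (minterm → PIs covering it):
  0 | -0000-  (sole → essential)
  1 | -0000-,0000-1
  3 | 000-11,0000-1
  7 | 0-0111,000-11
  10 | 0-1010,001-10
  13 | 0-1101,00110-
  14 | -01110,001-10,0011-0
  22 | 01011-  (sole → essential)
  23 | -10111,0-0111,01011-
  26 | 0-1010  (sole → essential)
  29 | 0-1101  (sole → essential)
  32 | -0000-,1-0000,1000-0
  33 | -0000-,100-01
  37 | 100-01  (sole → essential)
  46 | -01110  (sole → essential)
  48 | 1-0000,11-000
  55 | -10111  (sole → essential)
  56 | 11-000,11100-
Essential prime implicants: -0000-, -01110, -10111, 0-1010, 0-1101, 01011-, 100-01
Petrick residual → 000-11, 11-000
Minimum SOP uses 9 PIs: b'c'd'e' + b'cdef' + bc'def + a'cd'ef' + a'cde'f + a'b'c'ef + a'bc'de + ab'c'e'f + abd'e'f'

9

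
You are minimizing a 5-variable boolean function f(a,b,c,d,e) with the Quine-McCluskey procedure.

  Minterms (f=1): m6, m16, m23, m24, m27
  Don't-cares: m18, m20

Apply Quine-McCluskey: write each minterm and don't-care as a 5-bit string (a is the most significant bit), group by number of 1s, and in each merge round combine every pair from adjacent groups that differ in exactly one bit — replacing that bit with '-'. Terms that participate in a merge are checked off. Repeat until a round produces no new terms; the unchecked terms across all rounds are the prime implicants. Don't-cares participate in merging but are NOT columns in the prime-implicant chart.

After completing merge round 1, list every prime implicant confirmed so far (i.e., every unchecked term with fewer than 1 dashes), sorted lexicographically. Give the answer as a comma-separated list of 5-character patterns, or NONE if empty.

00110, 10111, 11011

size-2^0 implicants → 00110  10000(✓)  10010(✓)  10100(✓)  10111  11000(✓)  11011
size-2^1 implicants → 1-000  10-00  100-0
Unchecked terms (primes): 00110, 1-000, 10-00, 100-0, 10111, 11011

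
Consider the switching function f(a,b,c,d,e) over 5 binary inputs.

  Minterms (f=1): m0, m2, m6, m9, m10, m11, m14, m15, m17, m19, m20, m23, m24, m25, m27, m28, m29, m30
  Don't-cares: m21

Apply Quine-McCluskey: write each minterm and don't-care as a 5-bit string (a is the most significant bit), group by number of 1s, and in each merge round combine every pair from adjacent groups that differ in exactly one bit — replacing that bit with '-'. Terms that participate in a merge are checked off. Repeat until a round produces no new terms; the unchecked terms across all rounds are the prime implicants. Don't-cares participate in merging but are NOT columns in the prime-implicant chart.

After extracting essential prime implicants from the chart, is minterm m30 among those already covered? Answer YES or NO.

NO

[col 0] 00000*, 00010*, 00110*, 01001*, 01010*, 01011*, 01110*, 01111*, 10001*, 10011*, 10100*, 10101*, 10111*, 11000*, 11001*, 11011*, 11100*, 11101*, 11110*
[col 1] -1001*, -1011*, -1110, 0-010*, 0-110*, 00-10*, 000-0, 01-10*, 01-11*, 010-1*, 0101-*, 0111-*, 1-001*, 1-011*, 1-100*, 1-101*, 10-01*, 10-11*, 100-1*, 101-1*, 1010-*, 11-00*, 11-01*, 110-1*, 1100-*, 111-0, 1110-*
[col 2] -10-1, 0--10, 01-1-, 1--01, 1-0-1, 1-10-, 10--1, 11-0-
Prime implicants: -10-1, -1110, 0--10, 000-0, 01-1-, 1--01, 1-0-1, 1-10-, 10--1, 11-0-, 111-0
PI chart (minterm → PIs covering it):
  0 | 000-0  (sole → essential)
  2 | 0--10,000-0
  6 | 0--10  (sole → essential)
  9 | -10-1  (sole → essential)
  10 | 0--10,01-1-
  11 | -10-1,01-1-
  14 | -1110,0--10,01-1-
  15 | 01-1-  (sole → essential)
  17 | 1--01,1-0-1,10--1
  19 | 1-0-1,10--1
  20 | 1-10-  (sole → essential)
  23 | 10--1  (sole → essential)
  24 | 11-0-  (sole → essential)
  25 | -10-1,1--01,1-0-1,11-0-
  27 | -10-1,1-0-1
  28 | 1-10-,11-0-,111-0
  29 | 1--01,1-10-,11-0-
  30 | -1110,111-0
Essential prime implicants: -10-1, 0--10, 000-0, 01-1-, 1-10-, 10--1, 11-0-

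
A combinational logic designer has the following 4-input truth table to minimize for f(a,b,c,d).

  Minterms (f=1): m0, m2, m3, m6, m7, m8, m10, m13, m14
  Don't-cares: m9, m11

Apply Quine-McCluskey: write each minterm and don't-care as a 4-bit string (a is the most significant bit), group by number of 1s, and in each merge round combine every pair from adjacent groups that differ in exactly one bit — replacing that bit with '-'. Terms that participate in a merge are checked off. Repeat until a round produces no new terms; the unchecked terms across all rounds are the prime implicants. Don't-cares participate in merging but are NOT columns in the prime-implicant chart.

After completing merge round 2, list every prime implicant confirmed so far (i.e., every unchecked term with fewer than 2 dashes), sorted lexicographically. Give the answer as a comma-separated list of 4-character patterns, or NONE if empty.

Round 0: 0000✓ 0010✓ 0011✓ 0110✓ 0111✓ 1000✓ 1001✓ 1010✓ 1011✓ 1101✓ 1110✓
Round 1: -000✓ -010✓ -011✓ -110✓ 0-10✓ 0-11✓ 00-0✓ 001-✓ 011-✓ 1-01 1-10✓ 10-0✓ 10-1✓ 100-✓ 101-✓
Round 2: --10 -0-0 -01- 0-1- 10--
PIs = {--10, -0-0, -01-, 0-1-, 1-01, 10--}

1-01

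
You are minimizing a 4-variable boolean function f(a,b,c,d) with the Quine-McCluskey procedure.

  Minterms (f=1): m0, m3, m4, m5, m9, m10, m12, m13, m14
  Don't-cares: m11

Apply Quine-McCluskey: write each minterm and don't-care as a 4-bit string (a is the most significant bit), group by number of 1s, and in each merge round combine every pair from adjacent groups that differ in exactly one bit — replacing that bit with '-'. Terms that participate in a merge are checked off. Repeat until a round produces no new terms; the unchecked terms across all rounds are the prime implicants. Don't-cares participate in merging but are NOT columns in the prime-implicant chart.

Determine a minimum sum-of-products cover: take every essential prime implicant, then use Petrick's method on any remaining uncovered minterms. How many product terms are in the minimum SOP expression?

size-2^0 implicants → 0000(✓)  0011(✓)  0100(✓)  0101(✓)  1001(✓)  1010(✓)  1011(✓)  1100(✓)  1101(✓)  1110(✓)
size-2^1 implicants → -011  -100(✓)  -101(✓)  0-00  010-(✓)  1-01  1-10  10-1  101-  11-0  110-(✓)
size-2^2 implicants → -10-
Unchecked terms (primes): -011, -10-, 0-00, 1-01, 1-10, 10-1, 101-, 11-0
Minterm coverage:
  m0 ⊆ 0-00 [E]
  m3 ⊆ -011 [E]
  m4 ⊆ -10-,0-00
  m5 ⊆ -10- [E]
  m9 ⊆ 1-01,10-1
  m10 ⊆ 1-10,101-
  m12 ⊆ -10-,11-0
  m13 ⊆ -10-,1-01
  m14 ⊆ 1-10,11-0
E = {-011, -10-, 0-00}
Petrick residual → 1-01, 1-10
Cover = b'cd + bc' + a'c'd' + ac'd + acd'  |cover|=5

5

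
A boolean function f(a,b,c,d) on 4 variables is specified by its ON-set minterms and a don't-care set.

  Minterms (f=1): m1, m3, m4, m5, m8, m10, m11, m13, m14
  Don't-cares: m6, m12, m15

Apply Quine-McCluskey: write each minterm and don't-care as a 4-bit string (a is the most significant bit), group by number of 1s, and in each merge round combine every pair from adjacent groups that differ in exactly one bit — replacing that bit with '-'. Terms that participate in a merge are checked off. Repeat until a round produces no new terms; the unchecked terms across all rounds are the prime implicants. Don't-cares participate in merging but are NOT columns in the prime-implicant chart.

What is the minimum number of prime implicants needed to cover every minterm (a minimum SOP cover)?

4

[col 0] 0001*, 0011*, 0100*, 0101*, 0110*, 1000*, 1010*, 1011*, 1100*, 1101*, 1110*, 1111*
[col 1] -011, -100*, -101*, -110*, 0-01, 00-1, 01-0*, 010-*, 1-00*, 1-10*, 1-11*, 10-0*, 101-*, 11-0*, 11-1*, 110-*, 111-*
[col 2] -1-0, -10-, 1--0, 1-1-, 11--
Prime implicants: -011, -1-0, -10-, 0-01, 00-1, 1--0, 1-1-, 11--
PI chart (minterm → PIs covering it):
  1 | 0-01,00-1
  3 | -011,00-1
  4 | -1-0,-10-
  5 | -10-,0-01
  8 | 1--0  (sole → essential)
  10 | 1--0,1-1-
  11 | -011,1-1-
  13 | -10-,11--
  14 | -1-0,1--0,1-1-,11--
Essential prime implicants: 1--0
Petrick residual → -011, -10-, 0-01
Minimum SOP uses 4 PIs: b'cd + bc' + a'c'd + ad'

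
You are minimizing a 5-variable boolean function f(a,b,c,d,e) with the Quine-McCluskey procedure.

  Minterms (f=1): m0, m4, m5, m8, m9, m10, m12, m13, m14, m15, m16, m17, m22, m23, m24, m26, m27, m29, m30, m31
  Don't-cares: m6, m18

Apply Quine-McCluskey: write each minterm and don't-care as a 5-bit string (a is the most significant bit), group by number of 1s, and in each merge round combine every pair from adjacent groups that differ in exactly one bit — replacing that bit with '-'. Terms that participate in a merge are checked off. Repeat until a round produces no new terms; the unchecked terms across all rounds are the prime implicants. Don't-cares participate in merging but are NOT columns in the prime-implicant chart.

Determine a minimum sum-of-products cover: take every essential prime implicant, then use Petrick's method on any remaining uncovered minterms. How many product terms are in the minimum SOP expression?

Round 0: 00000✓ 00100✓ 00101✓ 00110✓ 01000✓ 01001✓ 01010✓ 01100✓ 01101✓ 01110✓ 01111✓ 10000✓ 10001✓ 10010✓ 10110✓ 10111✓ 11000✓ 11010✓ 11011✓ 11101✓ 11110✓ 11111✓
Round 1: -0000✓ -0110✓ -1000✓ -1010✓ -1101✓ -1110✓ -1111✓ 0-000✓ 0-100✓ 0-101✓ 0-110✓ 00-00✓ 001-0✓ 0010-✓ 01-00✓ 01-01✓ 01-10✓ 010-0✓ 0100-✓ 011-0✓ 011-1✓ 0110-✓ 0111-✓ 1-000✓ 1-010✓ 1-110✓ 1-111✓ 10-10✓ 100-0✓ 1000- 1011-✓ 11-10✓ 11-11✓ 110-0✓ 1101-✓ 111-1✓ 1111-✓
Round 2: --000 --110 -1-10 -10-0 -11-1 -111- 0--00 0-1-0 0-10- 01--0 01-0- 011-- 1--10 1-0-0 1-11- 11-1-
PIs = {--000, --110, -1-10, -10-0, -11-1, -111-, 0--00, 0-1-0, 0-10-, 01--0, 01-0-, 011--, 1--10, 1-0-0, 1-11-, 1000-, 11-1-}
Coverage chart:
  m0: --000,0--00
  m4: 0--00,0-1-0,0-10-
  m5: 0-10- ←essential
  m8: --000,-10-0,0--00,01--0,01-0-
  m9: 01-0- ←essential
  m10: -1-10,-10-0,01--0
  m12: 0--00,0-1-0,0-10-,01--0,01-0-,011--
  m13: -11-1,0-10-,01-0-,011--
  m14: --110,-1-10,-111-,0-1-0,01--0,011--
  m15: -11-1,-111-,011--
  m16: --000,1-0-0,1000-
  m17: 1000- ←essential
  m22: --110,1--10,1-11-
  m23: 1-11- ←essential
  m24: --000,-10-0,1-0-0
  m26: -1-10,-10-0,1--10,1-0-0,11-1-
  m27: 11-1- ←essential
  m29: -11-1 ←essential
  m30: --110,-1-10,-111-,1--10,1-11-,11-1-
  m31: -11-1,-111-,1-11-,11-1-
Essential: -11-1, 0-10-, 01-0-, 1-11-, 1000-, 11-1-
Petrick residual → --000, -1-10
Min cover (8 terms): c'd'e' + bde' + bce + a'cd' + a'bd' + acd + ab'c'd' + abd

8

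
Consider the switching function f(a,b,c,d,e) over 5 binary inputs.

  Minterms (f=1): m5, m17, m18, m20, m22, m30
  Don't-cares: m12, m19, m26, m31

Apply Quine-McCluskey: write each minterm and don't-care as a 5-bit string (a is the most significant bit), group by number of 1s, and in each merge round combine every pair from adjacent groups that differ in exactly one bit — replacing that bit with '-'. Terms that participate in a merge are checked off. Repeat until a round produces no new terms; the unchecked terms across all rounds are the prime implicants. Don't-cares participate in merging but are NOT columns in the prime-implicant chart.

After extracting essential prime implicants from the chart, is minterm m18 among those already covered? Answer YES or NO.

NO

[col 0] 00101, 01100, 10001*, 10010*, 10011*, 10100*, 10110*, 11010*, 11110*, 11111*
[col 1] 1-010*, 1-110*, 10-10*, 100-1, 1001-, 101-0, 11-10*, 1111-
[col 2] 1--10
Prime implicants: 00101, 01100, 1--10, 100-1, 1001-, 101-0, 1111-
PI chart (minterm → PIs covering it):
  5 | 00101  (sole → essential)
  17 | 100-1  (sole → essential)
  18 | 1--10,1001-
  20 | 101-0  (sole → essential)
  22 | 1--10,101-0
  30 | 1--10,1111-
Essential prime implicants: 00101, 100-1, 101-0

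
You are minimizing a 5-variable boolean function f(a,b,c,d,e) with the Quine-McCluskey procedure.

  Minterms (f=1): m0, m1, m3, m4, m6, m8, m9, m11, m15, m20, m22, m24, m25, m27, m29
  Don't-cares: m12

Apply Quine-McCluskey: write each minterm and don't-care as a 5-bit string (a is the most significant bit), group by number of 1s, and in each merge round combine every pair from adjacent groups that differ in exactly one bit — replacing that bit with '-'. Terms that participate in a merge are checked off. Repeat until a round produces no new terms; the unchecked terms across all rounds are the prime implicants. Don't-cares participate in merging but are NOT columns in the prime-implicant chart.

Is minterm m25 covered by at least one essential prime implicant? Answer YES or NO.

Round 0: 00000✓ 00001✓ 00011✓ 00100✓ 00110✓ 01000✓ 01001✓ 01011✓ 01100✓ 01111✓ 10100✓ 10110✓ 11000✓ 11001✓ 11011✓ 11101✓
Round 1: -0100✓ -0110✓ -1000✓ -1001✓ -1011✓ 0-000✓ 0-001✓ 0-011✓ 0-100✓ 00-00✓ 000-1✓ 0000-✓ 001-0✓ 01-00✓ 01-11 010-1✓ 0100-✓ 101-0✓ 11-01 110-1✓ 1100-✓
Round 2: -01-0 -10-1 -100- 0--00 0-0-1 0-00-
PIs = {-01-0, -10-1, -100-, 0--00, 0-0-1, 0-00-, 01-11, 11-01}
Coverage chart:
  m0: 0--00,0-00-
  m1: 0-0-1,0-00-
  m3: 0-0-1 ←essential
  m4: -01-0,0--00
  m6: -01-0 ←essential
  m8: -100-,0--00,0-00-
  m9: -10-1,-100-,0-0-1,0-00-
  m11: -10-1,0-0-1,01-11
  m15: 01-11 ←essential
  m20: -01-0 ←essential
  m22: -01-0 ←essential
  m24: -100- ←essential
  m25: -10-1,-100-,11-01
  m27: -10-1 ←essential
  m29: 11-01 ←essential
Essential: -01-0, -10-1, -100-, 0-0-1, 01-11, 11-01

YES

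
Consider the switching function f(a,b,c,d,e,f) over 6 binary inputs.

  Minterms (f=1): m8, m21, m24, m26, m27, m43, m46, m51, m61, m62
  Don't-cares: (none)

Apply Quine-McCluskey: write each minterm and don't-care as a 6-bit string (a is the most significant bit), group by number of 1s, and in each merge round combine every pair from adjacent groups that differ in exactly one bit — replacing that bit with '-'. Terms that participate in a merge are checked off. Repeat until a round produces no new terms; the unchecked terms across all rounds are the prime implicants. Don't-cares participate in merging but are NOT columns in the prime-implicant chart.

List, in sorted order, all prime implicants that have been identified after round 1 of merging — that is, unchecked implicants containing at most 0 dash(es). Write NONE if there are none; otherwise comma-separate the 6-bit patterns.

Round 0: 001000✓ 010101 011000✓ 011010✓ 011011✓ 101011 101110✓ 110011 111101 111110✓
Round 1: 0-1000 0110-0 01101- 1-1110
PIs = {0-1000, 010101, 0110-0, 01101-, 1-1110, 101011, 110011, 111101}

010101, 101011, 110011, 111101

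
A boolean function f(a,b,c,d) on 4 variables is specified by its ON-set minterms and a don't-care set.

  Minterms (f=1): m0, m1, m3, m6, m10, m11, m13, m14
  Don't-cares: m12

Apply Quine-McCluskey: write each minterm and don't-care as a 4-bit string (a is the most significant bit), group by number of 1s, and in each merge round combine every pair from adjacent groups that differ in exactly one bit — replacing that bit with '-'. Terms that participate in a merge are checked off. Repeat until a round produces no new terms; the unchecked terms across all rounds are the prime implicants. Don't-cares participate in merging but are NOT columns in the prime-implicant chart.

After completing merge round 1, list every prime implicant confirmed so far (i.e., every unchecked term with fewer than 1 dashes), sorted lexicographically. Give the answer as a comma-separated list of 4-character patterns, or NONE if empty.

Round 0: 0000✓ 0001✓ 0011✓ 0110✓ 1010✓ 1011✓ 1100✓ 1101✓ 1110✓
Round 1: -011 -110 00-1 000- 1-10 101- 11-0 110-
PIs = {-011, -110, 00-1, 000-, 1-10, 101-, 11-0, 110-}

NONE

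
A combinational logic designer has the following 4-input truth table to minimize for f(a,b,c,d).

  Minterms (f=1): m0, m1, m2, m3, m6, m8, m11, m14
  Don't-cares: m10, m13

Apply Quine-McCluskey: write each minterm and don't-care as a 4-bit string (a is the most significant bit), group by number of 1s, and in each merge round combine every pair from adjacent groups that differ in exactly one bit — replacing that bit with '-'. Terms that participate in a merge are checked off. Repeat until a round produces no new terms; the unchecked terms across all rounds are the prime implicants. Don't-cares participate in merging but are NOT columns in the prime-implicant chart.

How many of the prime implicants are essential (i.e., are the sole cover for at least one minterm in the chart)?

[col 0] 0000*, 0001*, 0010*, 0011*, 0110*, 1000*, 1010*, 1011*, 1101, 1110*
[col 1] -000*, -010*, -011*, -110*, 0-10*, 00-0*, 00-1*, 000-*, 001-*, 1-10*, 10-0*, 101-*
[col 2] --10, -0-0, -01-, 00--
Prime implicants: --10, -0-0, -01-, 00--, 1101
PI chart (minterm → PIs covering it):
  0 | -0-0,00--
  1 | 00--  (sole → essential)
  2 | --10,-0-0,-01-,00--
  3 | -01-,00--
  6 | --10  (sole → essential)
  8 | -0-0  (sole → essential)
  11 | -01-  (sole → essential)
  14 | --10  (sole → essential)
Essential prime implicants: --10, -0-0, -01-, 00--

4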